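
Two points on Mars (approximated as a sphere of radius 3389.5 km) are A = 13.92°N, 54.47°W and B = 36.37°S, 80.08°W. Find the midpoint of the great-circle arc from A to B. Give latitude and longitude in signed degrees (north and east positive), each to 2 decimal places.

-11.50°, -66.06°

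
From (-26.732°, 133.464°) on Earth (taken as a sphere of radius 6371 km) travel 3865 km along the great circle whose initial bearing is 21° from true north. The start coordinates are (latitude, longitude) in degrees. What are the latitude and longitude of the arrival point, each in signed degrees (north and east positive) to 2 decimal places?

6.07°, 145.32°

Angular distance δ = d/R = 3865/6371 = 0.60666 rad; initial bearing θ = 0.3665 rad.
sin φ₂ = sin φ₁ cos δ + cos φ₁ sin δ cos θ = (-0.4498)(0.8216) + (0.8931)(0.5701)(0.9336) = 0.1058, so φ₂ = 6.07°.
Δλ = atan2(sin θ sin δ cos φ₁, cos δ − sin φ₁ sin φ₂) = atan2(0.1825, 0.8692) = 11.857°.
λ₂ = 133.464° + 11.857° = 145.32°.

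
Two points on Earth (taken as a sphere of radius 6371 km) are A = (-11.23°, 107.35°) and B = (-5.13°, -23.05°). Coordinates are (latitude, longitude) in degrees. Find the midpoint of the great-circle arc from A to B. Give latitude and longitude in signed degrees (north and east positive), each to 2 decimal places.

-18.91°, 41.20°

Central angle δ = 2.2341 rad. Interpolating on the sphere with fraction f = 0.5:
P = [sin((1−f)δ)·A + sin(fδ)·B] / sin δ = 1.1407·A + 1.1407·B in Cartesian coordinates,
giving P = (0.7118, 0.6231, -0.3242), i.e. latitude -18.91°, longitude 41.20°.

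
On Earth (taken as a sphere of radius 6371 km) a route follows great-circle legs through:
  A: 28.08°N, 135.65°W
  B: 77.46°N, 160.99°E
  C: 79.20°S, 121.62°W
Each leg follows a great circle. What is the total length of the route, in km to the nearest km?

24324 km

Leg A→B: central angle 0.9940 rad, distance 6332.6 km.
Leg B→C: central angle 2.8239 rad, distance 17991.3 km.
Total: 6332.6 + 17991.3 ≈ 24324 km.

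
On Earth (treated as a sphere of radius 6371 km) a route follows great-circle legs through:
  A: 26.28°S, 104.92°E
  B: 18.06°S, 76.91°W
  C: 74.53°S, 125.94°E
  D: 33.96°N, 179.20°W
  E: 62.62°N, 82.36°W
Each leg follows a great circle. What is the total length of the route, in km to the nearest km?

44409 km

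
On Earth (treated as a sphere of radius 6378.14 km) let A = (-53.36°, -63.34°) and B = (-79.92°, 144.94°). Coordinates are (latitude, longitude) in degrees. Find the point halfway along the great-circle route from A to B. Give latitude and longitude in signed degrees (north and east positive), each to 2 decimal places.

Central angle δ = 0.7982 rad. Interpolating on the sphere with fraction f = 0.5:
P = [sin((1−f)δ)·A + sin(fδ)·B] / sin δ = 0.5426·A + 0.5426·B in Cartesian coordinates,
giving P = (0.0676, -0.2349, -0.9697), i.e. latitude -75.85°, longitude -73.95°.

-75.85°, -73.95°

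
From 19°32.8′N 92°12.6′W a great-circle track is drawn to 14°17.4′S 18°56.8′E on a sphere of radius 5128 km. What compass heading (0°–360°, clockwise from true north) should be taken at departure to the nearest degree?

Δλ = 111.157° = 1.9400 rad.
y = sin Δλ · cos φ₂ = (0.9326)(0.9691) = 0.9037
x = cos φ₁ sin φ₂ − sin φ₁ cos φ₂ cos Δλ = (0.9424)(-0.2468) − (0.3346)(0.9691)(-0.3609) = -0.1156
θ = atan2(y, x) = 97.29°, so the bearing is 97°.

97°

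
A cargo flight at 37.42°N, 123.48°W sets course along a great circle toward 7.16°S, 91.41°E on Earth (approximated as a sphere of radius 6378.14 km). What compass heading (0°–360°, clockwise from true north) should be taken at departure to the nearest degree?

305°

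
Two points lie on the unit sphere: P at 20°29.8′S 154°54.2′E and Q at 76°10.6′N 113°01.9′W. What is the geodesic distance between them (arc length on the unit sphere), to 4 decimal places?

With latitudes φ₁ = -20.497°, φ₂ = 76.177° and longitude difference Δλ = 92.065°:
cos c = sin φ₁ sin φ₂ + cos φ₁ cos φ₂ cos Δλ = (-0.3502)(0.9710) + (0.9367)(0.2389)(-0.0360) = -0.34808,
so c = arccos(-0.34808) = 1.92631 rad.
On the unit sphere the arc length equals the central angle: 1.9263.

1.9263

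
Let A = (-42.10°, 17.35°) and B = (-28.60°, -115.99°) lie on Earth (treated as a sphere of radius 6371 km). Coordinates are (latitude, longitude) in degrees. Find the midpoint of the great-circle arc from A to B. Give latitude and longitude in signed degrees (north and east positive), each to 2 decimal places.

Central angle δ = 1.6973 rad. Interpolating on the sphere with fraction f = 0.5:
P = [sin((1−f)δ)·A + sin(fδ)·B] / sin δ = 0.7564·A + 0.7564·B in Cartesian coordinates,
giving P = (0.2447, -0.4296, -0.8692), i.e. latitude -60.37°, longitude -60.34°.

-60.37°, -60.34°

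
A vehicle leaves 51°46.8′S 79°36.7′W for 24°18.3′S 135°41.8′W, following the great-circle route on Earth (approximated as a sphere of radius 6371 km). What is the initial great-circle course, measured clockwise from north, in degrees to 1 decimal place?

Δλ = -56.085° = -0.9789 rad.
y = sin Δλ · cos φ₂ = (-0.8299)(0.9114) = -0.7563
x = cos φ₁ sin φ₂ − sin φ₁ cos φ₂ cos Δλ = (0.6187)(-0.4116) − (-0.7856)(0.9114)(0.5580) = 0.1449
θ = atan2(y, x) = -79.16°; adding 360° gives 280.8°.

280.8°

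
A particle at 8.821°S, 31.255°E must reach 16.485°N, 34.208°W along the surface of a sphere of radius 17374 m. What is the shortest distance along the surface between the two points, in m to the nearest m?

Let φ₁ = -0.1540 rad, φ₂ = 0.2877 rad, and Δλ = -1.1425 rad.
cos c = sin φ₁ sin φ₂ + cos φ₁ cos φ₂ cos Δλ = (-0.1533)(0.2838) + (0.9882)(0.9589)(0.4153) = 0.34999,
so c = arccos(0.34999) = 1.21324 rad.
Distance = R·c = 17374 × 1.2132 ≈ 21079 m.

21079 m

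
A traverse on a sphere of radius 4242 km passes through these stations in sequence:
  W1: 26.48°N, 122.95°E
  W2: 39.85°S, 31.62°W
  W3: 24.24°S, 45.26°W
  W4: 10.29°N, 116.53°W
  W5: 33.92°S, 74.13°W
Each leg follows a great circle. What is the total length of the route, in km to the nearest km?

23082 km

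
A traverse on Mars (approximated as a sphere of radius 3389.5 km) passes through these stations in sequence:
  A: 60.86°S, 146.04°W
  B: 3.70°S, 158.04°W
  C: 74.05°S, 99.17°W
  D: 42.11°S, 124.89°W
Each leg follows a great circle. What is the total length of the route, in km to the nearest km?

Leg A→B: central angle 1.0102 rad, distance 3424.1 km.
Leg B→C: central angle 1.3655 rad, distance 4628.5 km.
Leg C→D: central angle 0.5945 rad, distance 2015.2 km.
Total: 3424.1 + 4628.5 + 2015.2 ≈ 10068 km.

10068 km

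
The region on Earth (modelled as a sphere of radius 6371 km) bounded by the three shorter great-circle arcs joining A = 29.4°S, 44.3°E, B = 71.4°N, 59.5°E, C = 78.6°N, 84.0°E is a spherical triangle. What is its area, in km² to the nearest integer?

2572434 km²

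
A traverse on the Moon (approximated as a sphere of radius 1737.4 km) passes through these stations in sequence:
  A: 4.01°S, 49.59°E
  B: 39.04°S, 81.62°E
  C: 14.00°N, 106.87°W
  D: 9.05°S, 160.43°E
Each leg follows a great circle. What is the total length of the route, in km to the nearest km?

Leg A→B: central angle 0.7941 rad, distance 1379.7 km.
Leg B→C: central angle 2.6854 rad, distance 4665.7 km.
Leg C→D: central angle 1.6541 rad, distance 2873.8 km.
Total: 1379.7 + 4665.7 + 2873.8 ≈ 8919 km.

8919 km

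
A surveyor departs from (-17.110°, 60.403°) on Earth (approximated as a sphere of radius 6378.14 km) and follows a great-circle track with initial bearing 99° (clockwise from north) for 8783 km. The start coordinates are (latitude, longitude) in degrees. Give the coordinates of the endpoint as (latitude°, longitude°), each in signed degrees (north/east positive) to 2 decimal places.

-11.73°, 142.25°

Angular distance δ = d/R = 8783/6378.14 = 1.37705 rad; initial bearing θ = 1.7279 rad.
sin φ₂ = sin φ₁ cos δ + cos φ₁ sin δ cos θ = (-0.2942)(0.1925) + (0.9557)(0.9813)(-0.1564) = -0.2034, so φ₂ = -11.73°.
Δλ = atan2(sin θ sin δ cos φ₁, cos δ − sin φ₁ sin φ₂) = atan2(0.9263, 0.1327) = 81.847°.
λ₂ = 60.403° + 81.847° = 142.25°.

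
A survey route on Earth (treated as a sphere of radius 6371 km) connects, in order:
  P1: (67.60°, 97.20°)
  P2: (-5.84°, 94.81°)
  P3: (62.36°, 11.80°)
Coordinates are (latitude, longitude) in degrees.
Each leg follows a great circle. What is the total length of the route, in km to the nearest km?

18392 km

Leg P1→P2: central angle 1.2821 rad, distance 8168.3 km.
Leg P2→P3: central angle 1.6048 rad, distance 10224.0 km.
Total: 8168.3 + 10224.0 ≈ 18392 km.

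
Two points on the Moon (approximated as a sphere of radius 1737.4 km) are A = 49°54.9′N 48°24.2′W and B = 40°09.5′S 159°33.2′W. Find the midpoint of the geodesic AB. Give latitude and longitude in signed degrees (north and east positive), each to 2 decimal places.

8.52°, -111.09°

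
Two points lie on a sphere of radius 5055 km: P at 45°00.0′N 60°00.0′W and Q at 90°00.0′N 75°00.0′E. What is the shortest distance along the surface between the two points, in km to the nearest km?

3970 km

With latitudes φ₁ = 45.000°, φ₂ = 90.000° and longitude difference Δλ = 135.000°:
Haversine: a = sin²(Δφ/2) + cos φ₁ cos φ₂ sin²(Δλ/2) = 0.1464 + (0.7071)(0.0000)(0.8536) = 0.14645.
Central angle c = 2·arcsin(√a) = 0.78540 rad.
Distance = R·c = 5055 × 0.7854 ≈ 3970 km.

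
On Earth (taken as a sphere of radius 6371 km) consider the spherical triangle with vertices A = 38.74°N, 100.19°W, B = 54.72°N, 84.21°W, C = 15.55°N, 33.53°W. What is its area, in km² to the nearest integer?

7079269 km²

Side lengths (central angles): a = 0.9626, b = 1.0866, c = 0.3364 rad; semiperimeter s = 1.1928.
By l'Huilier's theorem, tan(E/4) = √[tan(s/2) tan((s−a)/2) tan((s−b)/2) tan((s−c)/2)], giving spherical excess E = 0.1744 rad.
Area = E·R² = 0.1744 × (6371)² ≈ 7079269 km².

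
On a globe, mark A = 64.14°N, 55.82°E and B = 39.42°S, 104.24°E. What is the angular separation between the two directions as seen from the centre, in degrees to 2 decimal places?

In radians: φ₁ = 1.1195, φ₂ = -0.6880, Δλ = 48.420° = 0.8451 rad.
cos c = sin φ₁ sin φ₂ + cos φ₁ cos φ₂ cos Δλ = (0.8999)(-0.6350) + (0.4362)(0.7725)(0.6637) = -0.34779,
so c = arccos(-0.34779) = 1.92601 rad.
So the angular separation is 110.35°.

110.35°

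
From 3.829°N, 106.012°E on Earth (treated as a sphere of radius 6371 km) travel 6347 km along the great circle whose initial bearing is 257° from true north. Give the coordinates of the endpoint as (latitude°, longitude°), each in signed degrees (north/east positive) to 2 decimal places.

Angular distance δ = d/R = 6347/6371 = 0.99623 rad; initial bearing θ = 4.4855 rad.
sin φ₂ = sin φ₁ cos δ + cos φ₁ sin δ cos θ = (0.0668)(0.5435) + (0.9978)(0.8394)(-0.2250) = -0.1521, so φ₂ = -8.75°.
Δλ = atan2(sin θ sin δ cos φ₁, cos δ − sin φ₁ sin φ₂) = atan2(-0.8161, 0.5536) = -55.847°.
λ₂ = 106.012° − 55.847° = 50.16°.

-8.75°, 50.16°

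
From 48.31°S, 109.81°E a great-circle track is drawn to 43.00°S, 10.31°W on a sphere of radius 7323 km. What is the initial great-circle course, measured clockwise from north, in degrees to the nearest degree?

Δλ = -120.120° = -2.0965 rad.
y = sin Δλ · cos φ₂ = (-0.8650)(0.7314) = -0.6326
x = cos φ₁ sin φ₂ − sin φ₁ cos φ₂ cos Δλ = (0.6651)(-0.6820) − (-0.7468)(0.7314)(-0.5018) = -0.7277
θ = atan2(y, x) = -139.00°; adding 360° gives 221°.

221°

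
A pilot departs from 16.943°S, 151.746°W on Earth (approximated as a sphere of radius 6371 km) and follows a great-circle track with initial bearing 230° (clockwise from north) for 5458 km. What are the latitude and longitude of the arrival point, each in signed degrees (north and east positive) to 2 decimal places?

Angular distance δ = d/R = 5458/6371 = 0.85669 rad; initial bearing θ = 4.0143 rad.
sin φ₂ = sin φ₁ cos δ + cos φ₁ sin δ cos θ = (-0.2914)(0.6549) + (0.9566)(0.7557)(-0.6428) = -0.6555, so φ₂ = -40.96°.
Δλ = atan2(sin θ sin δ cos φ₁, cos δ − sin φ₁ sin φ₂) = atan2(-0.5538, 0.4639) = -50.046°.
λ₂ = -151.746° − 50.046° = -201.79° → 158.21° after wrapping to (−180°, 180°].

-40.96°, 158.21°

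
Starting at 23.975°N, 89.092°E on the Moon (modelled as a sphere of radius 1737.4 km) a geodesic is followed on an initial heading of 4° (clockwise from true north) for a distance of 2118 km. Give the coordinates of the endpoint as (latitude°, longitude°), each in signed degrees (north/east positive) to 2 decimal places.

Angular distance δ = d/R = 2118/1737.4 = 1.21906 rad; initial bearing θ = 0.0698 rad.
sin φ₂ = sin φ₁ cos δ + cos φ₁ sin δ cos θ = (0.4063)(0.3445) + (0.9137)(0.9388)(0.9976) = 0.9957, so φ₂ = 84.68°.
Δλ = atan2(sin θ sin δ cos φ₁, cos δ − sin φ₁ sin φ₂) = atan2(0.0598, -0.0601) = 135.107°.
λ₂ = 89.092° + 135.107° = 224.20° → -135.80° after wrapping to (−180°, 180°].

84.68°, -135.80°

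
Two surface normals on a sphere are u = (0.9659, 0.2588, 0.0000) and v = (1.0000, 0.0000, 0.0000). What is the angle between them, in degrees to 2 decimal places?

15.00°

u·v = 0.9659; |u| = 1.0000, |v| = 1.0000.
cos θ = (u·v)/(|u||v|) = 0.9659, so θ = 15.00°.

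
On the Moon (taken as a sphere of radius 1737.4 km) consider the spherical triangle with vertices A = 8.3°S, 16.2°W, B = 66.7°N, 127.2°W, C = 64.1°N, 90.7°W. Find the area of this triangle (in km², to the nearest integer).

140299 km²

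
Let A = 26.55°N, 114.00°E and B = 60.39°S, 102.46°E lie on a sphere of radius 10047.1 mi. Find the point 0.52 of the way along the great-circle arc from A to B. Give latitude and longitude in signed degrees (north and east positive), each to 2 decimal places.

-18.74°, 109.73°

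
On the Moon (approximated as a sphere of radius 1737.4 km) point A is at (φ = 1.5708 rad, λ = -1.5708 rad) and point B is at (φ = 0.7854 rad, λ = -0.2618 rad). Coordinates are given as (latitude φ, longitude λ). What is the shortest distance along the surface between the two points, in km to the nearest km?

Let φ₁ = 1.5708 rad, φ₂ = 0.7854 rad, and Δλ = 1.3090 rad.
cos c = sin φ₁ sin φ₂ + cos φ₁ cos φ₂ cos Δλ = (1.0000)(0.7071) + (-0.0000)(0.7071)(0.2588) = 0.70711,
so c = arccos(0.70711) = 0.78540 rad.
Distance = R·c = 1737.4 × 0.7854 ≈ 1365 km.

1365 km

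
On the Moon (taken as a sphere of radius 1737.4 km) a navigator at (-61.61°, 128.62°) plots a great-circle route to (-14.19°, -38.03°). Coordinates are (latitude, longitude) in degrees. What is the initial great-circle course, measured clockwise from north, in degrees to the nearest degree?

193°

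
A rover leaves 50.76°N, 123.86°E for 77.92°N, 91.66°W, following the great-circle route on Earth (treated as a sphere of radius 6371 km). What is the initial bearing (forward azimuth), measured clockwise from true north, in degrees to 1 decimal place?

9.2°

Δλ = 144.480° = 2.5217 rad.
y = sin Δλ · cos φ₂ = (0.5810)(0.2093) = 0.1216
x = cos φ₁ sin φ₂ − sin φ₁ cos φ₂ cos Δλ = (0.6326)(0.9779) − (0.7745)(0.2093)(-0.8139) = 0.7505
θ = atan2(y, x) = 9.20°, so the bearing is 9.2°.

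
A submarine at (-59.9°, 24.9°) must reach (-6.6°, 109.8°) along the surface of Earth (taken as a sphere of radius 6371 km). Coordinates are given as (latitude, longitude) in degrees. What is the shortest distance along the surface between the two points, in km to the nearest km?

9089 km

In radians: φ₁ = -1.0455, φ₂ = -0.1152, Δλ = 84.900° = 1.4818 rad.
cos c = sin φ₁ sin φ₂ + cos φ₁ cos φ₂ cos Δλ = (-0.8652)(-0.1149) + (0.5015)(0.9934)(0.0889) = 0.14372,
so c = arccos(0.14372) = 1.42657 rad.
Distance = R·c = 6371 × 1.4266 ≈ 9089 km.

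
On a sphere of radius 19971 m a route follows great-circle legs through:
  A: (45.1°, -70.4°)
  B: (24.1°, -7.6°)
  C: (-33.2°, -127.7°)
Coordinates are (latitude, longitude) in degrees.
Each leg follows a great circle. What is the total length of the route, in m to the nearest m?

63310 m

Leg A→B: central angle 0.9474 rad, distance 18921.3 m.
Leg B→C: central angle 2.2226 rad, distance 44388.4 m.
Total: 18921.3 + 44388.4 ≈ 63310 m.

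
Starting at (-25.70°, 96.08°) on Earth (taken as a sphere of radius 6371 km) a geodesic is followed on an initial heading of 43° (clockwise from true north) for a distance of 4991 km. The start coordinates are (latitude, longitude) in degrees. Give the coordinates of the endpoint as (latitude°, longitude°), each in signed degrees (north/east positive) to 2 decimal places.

9.08°, 125.25°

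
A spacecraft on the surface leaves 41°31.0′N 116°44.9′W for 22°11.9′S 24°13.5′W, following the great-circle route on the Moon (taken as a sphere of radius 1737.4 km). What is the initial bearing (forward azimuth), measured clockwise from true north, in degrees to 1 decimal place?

Δλ = 92.523° = 1.6148 rad.
y = sin Δλ · cos φ₂ = (0.9990)(0.9259) = 0.9250
x = cos φ₁ sin φ₂ − sin φ₁ cos φ₂ cos Δλ = (0.7488)(-0.3778) − (0.6628)(0.9259)(-0.0440) = -0.2559
θ = atan2(y, x) = 105.46°, so the bearing is 105.5°.

105.5°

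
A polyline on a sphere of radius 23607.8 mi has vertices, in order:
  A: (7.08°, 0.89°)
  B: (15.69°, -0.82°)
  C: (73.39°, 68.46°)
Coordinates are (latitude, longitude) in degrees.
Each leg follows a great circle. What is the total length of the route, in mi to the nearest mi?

Leg A→B: central angle 0.1531 rad, distance 3614.1 mi.
Leg B→C: central angle 1.2063 rad, distance 28477.2 mi.
Total: 3614.1 + 28477.2 ≈ 32091 mi.

32091 mi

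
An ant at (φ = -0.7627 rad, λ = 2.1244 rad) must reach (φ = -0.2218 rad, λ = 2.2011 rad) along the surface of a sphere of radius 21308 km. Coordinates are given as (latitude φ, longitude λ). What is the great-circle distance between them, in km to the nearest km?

11611 km

In radians: φ₁ = -0.7627, φ₂ = -0.2218, Δλ = 4.395° = 0.0767 rad.
cos c = sin φ₁ sin φ₂ + cos φ₁ cos φ₂ cos Δλ = (-0.6909)(-0.2200) + (0.7230)(0.9755)(0.9971) = 0.85517,
so c = arccos(0.85517) = 0.54491 rad.
Distance = R·c = 21308 × 0.5449 ≈ 11611 km.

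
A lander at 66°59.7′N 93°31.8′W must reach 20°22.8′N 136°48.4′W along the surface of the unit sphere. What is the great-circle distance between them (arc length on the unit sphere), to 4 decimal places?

0.9431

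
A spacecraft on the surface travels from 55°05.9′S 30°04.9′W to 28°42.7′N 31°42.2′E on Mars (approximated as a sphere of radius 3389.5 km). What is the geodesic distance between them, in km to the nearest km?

5858 km

With latitudes φ₁ = -55.098°, φ₂ = 28.712° and longitude difference Δλ = 61.785°:
cos c = sin φ₁ sin φ₂ + cos φ₁ cos φ₂ cos Δλ = (-0.8201)(0.4804) + (0.5722)(0.8770)(0.4728) = -0.15674,
so c = arccos(-0.15674) = 1.72819 rad.
Distance = R·c = 3389.5 × 1.7282 ≈ 5858 km.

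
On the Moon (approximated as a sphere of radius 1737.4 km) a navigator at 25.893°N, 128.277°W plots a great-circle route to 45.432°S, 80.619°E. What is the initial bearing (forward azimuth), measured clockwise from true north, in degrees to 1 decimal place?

222.3°

Δλ = -151.104° = -2.6373 rad.
y = sin Δλ · cos φ₂ = (-0.4832)(0.7018) = -0.3391
x = cos φ₁ sin φ₂ − sin φ₁ cos φ₂ cos Δλ = (0.8996)(-0.7124) − (0.4367)(0.7018)(-0.8755) = -0.3726
θ = atan2(y, x) = -137.69°; adding 360° gives 222.3°.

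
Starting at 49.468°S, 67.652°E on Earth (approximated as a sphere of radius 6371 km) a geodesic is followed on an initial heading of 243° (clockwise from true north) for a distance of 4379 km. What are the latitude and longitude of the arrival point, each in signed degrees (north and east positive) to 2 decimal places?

-50.77°, 4.28°

Angular distance δ = d/R = 4379/6371 = 0.68733 rad; initial bearing θ = 4.2412 rad.
sin φ₂ = sin φ₁ cos δ + cos φ₁ sin δ cos θ = (-0.7600)(0.7729) + (0.6499)(0.6345)(-0.4540) = -0.7747, so φ₂ = -50.77°.
Δλ = atan2(sin θ sin δ cos φ₁, cos δ − sin φ₁ sin φ₂) = atan2(-0.3674, 0.1842) = -63.376°.
λ₂ = 67.652° − 63.376° = 4.28°.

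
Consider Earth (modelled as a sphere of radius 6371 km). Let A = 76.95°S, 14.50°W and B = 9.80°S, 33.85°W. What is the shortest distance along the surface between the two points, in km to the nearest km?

With latitudes φ₁ = -76.950°, φ₂ = -9.800° and longitude difference Δλ = -19.350°:
Haversine: a = sin²(Δφ/2) + cos φ₁ cos φ₂ sin²(Δλ/2) = 0.3058 + (0.2258)(0.9854)(0.0282) = 0.31212.
Central angle c = 2·arcsin(√a) = 1.18559 rad.
Distance = R·c = 6371 × 1.1856 ≈ 7553 km.

7553 km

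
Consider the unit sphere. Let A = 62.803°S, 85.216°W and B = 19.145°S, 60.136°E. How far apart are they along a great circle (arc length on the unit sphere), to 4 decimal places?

In radians: φ₁ = -1.0961, φ₂ = -0.3341, Δλ = 145.352° = 2.5369 rad.
cos c = sin φ₁ sin φ₂ + cos φ₁ cos φ₂ cos Δλ = (-0.8894)(-0.3280) + (0.4571)(0.9447)(-0.8227) = -0.06350,
so c = arccos(-0.06350) = 1.63434 rad.
On the unit sphere the arc length equals the central angle: 1.6343.

1.6343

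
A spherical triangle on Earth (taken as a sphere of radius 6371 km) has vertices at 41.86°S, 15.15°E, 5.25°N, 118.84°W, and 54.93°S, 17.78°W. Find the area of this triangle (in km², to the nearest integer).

Side lengths (central angles): a = 1.7565, b = 0.4386, c = 2.1848 rad; semiperimeter s = 2.1900.
By l'Huilier's theorem, tan(E/4) = √[tan(s/2) tan((s−a)/2) tan((s−b)/2) tan((s−c)/2)], giving spherical excess E = 0.1453 rad.
Area = E·R² = 0.1453 × (6371)² ≈ 5896596 km².

5896596 km²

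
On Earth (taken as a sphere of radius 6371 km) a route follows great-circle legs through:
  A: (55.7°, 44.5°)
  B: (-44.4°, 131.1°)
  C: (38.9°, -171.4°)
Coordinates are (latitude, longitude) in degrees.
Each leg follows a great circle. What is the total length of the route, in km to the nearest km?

24656 km

Leg A→B: central angle 2.1581 rad, distance 13749.2 km.
Leg B→C: central angle 1.7119 rad, distance 10906.3 km.
Total: 13749.2 + 10906.3 ≈ 24656 km.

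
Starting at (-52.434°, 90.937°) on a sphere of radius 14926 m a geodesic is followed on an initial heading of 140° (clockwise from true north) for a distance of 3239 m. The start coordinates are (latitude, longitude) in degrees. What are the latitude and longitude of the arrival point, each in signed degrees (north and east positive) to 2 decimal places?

-61.00°, 107.52°

Angular distance δ = d/R = 3239/14926 = 0.21700 rad; initial bearing θ = 2.4435 rad.
sin φ₂ = sin φ₁ cos δ + cos φ₁ sin δ cos θ = (-0.7927)(0.9765) + (0.6097)(0.2153)(-0.7660) = -0.8746, so φ₂ = -61.00°.
Δλ = atan2(sin θ sin δ cos φ₁, cos δ − sin φ₁ sin φ₂) = atan2(0.0844, 0.2833) = 16.586°.
λ₂ = 90.937° + 16.586° = 107.52°.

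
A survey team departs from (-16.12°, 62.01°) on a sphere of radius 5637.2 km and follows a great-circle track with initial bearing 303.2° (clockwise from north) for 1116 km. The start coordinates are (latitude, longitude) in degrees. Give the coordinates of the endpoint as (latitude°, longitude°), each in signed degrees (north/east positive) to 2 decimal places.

Angular distance δ = d/R = 1116/5637.2 = 0.19797 rad; initial bearing θ = 5.2918 rad.
sin φ₂ = sin φ₁ cos δ + cos φ₁ sin δ cos θ = (-0.2777)(0.9805) + (0.9607)(0.1967)(0.5476) = -0.1688, so φ₂ = -9.72°.
Δλ = atan2(sin θ sin δ cos φ₁, cos δ − sin φ₁ sin φ₂) = atan2(-0.1581, 0.9336) = -9.612°.
λ₂ = 62.010° − 9.612° = 52.40°.

-9.72°, 52.40°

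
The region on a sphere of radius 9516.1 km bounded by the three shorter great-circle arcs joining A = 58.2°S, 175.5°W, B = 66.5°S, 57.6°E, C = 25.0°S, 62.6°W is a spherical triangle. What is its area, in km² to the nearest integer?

63236203 km²

Side lengths (central angles): a = 1.3635, b = 1.3966, c = 0.8589 rad; semiperimeter s = 1.8095.
By l'Huilier's theorem, tan(E/4) = √[tan(s/2) tan((s−a)/2) tan((s−b)/2) tan((s−c)/2)], giving spherical excess E = 0.6983 rad.
Area = E·R² = 0.6983 × (9516.1)² ≈ 63236203 km².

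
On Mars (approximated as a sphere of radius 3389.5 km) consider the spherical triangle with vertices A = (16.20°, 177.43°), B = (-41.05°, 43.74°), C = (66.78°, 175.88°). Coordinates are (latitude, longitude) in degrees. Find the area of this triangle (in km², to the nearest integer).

28398644 km²

Side lengths (central angles): a = 2.5031, b = 0.8830, c = 2.3233 rad; semiperimeter s = 2.8547.
By l'Huilier's theorem, tan(E/4) = √[tan(s/2) tan((s−a)/2) tan((s−b)/2) tan((s−c)/2)], giving spherical excess E = 2.4719 rad.
Area = E·R² = 2.4719 × (3389.5)² ≈ 28398644 km².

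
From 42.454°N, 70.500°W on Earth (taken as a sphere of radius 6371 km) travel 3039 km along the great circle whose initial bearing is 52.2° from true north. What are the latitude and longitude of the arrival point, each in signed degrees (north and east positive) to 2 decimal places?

Angular distance δ = d/R = 3039/6371 = 0.47701 rad; initial bearing θ = 0.9111 rad.
sin φ₂ = sin φ₁ cos δ + cos φ₁ sin δ cos θ = (0.6750)(0.8884) + (0.7378)(0.4591)(0.6129) = 0.8073, so φ₂ = 53.83°.
Δλ = atan2(sin θ sin δ cos φ₁, cos δ − sin φ₁ sin φ₂) = atan2(0.2677, 0.3435) = 37.929°.
λ₂ = -70.500° + 37.929° = -32.57°.

53.83°, -32.57°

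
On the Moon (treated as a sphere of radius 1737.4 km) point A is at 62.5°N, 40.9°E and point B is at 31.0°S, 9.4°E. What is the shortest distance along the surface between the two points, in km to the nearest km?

Let φ₁ = 1.0908 rad, φ₂ = -0.5411 rad, and Δλ = -0.5498 rad.
Haversine: a = sin²(Δφ/2) + cos φ₁ cos φ₂ sin²(Δλ/2) = 0.5305 + (0.4617)(0.8572)(0.0737) = 0.55969.
Central angle c = 2·arcsin(√a) = 1.69045 rad.
Distance = R·c = 1737.4 × 1.6905 ≈ 2937 km.

2937 km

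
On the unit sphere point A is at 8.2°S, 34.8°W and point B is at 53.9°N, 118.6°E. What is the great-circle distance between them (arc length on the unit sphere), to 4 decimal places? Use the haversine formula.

2.2610

With latitudes φ₁ = -8.200°, φ₂ = 53.900° and longitude difference Δλ = 153.400°:
Haversine: a = sin²(Δφ/2) + cos φ₁ cos φ₂ sin²(Δλ/2) = 0.2660 + (0.9898)(0.5892)(0.9471) = 0.81834.
Central angle c = 2·arcsin(√a) = 2.26099 rad.
On the unit sphere the arc length equals the central angle: 2.2610.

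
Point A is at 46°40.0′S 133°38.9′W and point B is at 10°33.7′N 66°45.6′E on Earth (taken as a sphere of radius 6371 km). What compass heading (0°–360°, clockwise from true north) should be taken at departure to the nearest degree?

Δλ = -159.592° = -2.7854 rad.
y = sin Δλ · cos φ₂ = (-0.3487)(0.9831) = -0.3428
x = cos φ₁ sin φ₂ − sin φ₁ cos φ₂ cos Δλ = (0.6862)(0.1833) − (-0.7274)(0.9831)(-0.9372) = -0.5444
θ = atan2(y, x) = -147.80°; adding 360° gives 212°.

212°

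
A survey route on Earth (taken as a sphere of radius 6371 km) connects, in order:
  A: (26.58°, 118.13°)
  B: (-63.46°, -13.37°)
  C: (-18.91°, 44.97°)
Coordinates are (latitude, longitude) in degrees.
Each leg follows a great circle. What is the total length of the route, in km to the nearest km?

Leg A→B: central angle 2.2984 rad, distance 14643.1 km.
Leg B→C: central angle 1.0335 rad, distance 6584.5 km.
Total: 14643.1 + 6584.5 ≈ 21228 km.

21228 km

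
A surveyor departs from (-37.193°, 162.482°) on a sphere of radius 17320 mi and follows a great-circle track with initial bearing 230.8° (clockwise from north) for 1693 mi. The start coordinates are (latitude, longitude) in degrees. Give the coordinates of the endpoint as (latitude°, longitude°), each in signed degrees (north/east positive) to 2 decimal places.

Angular distance δ = d/R = 1693/17320 = 0.09775 rad; initial bearing θ = 4.0282 rad.
sin φ₂ = sin φ₁ cos δ + cos φ₁ sin δ cos θ = (-0.6045)(0.9952) + (0.7966)(0.0976)(-0.6320) = -0.6508, so φ₂ = -40.60°.
Δλ = atan2(sin θ sin δ cos φ₁, cos δ − sin φ₁ sin φ₂) = atan2(-0.0602, 0.6018) = -5.716°.
λ₂ = 162.482° − 5.716° = 156.77°.

-40.60°, 156.77°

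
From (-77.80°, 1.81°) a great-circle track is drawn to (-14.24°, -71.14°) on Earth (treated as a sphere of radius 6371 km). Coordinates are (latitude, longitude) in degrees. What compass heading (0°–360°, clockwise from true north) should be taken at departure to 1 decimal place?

With φ₁ = -1.3579, φ₂ = -0.2485, Δλ = -1.2732 rad, the forward-azimuth formula gives
θ = atan2( sin Δλ cos φ₂ , cos φ₁ sin φ₂ − sin φ₁ cos φ₂ cos Δλ ) = atan2(-0.9267, 0.2258) = -76.31°.
Adding 360° brings this into [0°, 360°): 283.7°.

283.7°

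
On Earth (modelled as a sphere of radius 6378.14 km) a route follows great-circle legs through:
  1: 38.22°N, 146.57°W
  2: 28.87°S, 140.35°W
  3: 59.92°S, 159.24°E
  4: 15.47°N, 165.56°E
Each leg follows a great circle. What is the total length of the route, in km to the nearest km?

Leg 1→2: central angle 1.1753 rad, distance 7496.4 km.
Leg 2→3: central angle 0.8834 rad, distance 5634.4 km.
Leg 3→4: central angle 1.3188 rad, distance 8411.7 km.
Total: 7496.4 + 5634.4 + 8411.7 ≈ 21543 km.

21543 km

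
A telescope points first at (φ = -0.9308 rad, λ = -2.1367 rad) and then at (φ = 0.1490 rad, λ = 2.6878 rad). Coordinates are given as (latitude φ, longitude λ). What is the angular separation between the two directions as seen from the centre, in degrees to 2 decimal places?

93.04°

Let φ₁ = -0.9308 rad, φ₂ = 0.1490 rad, and Δλ = -1.4587 rad.
Haversine: a = sin²(Δφ/2) + cos φ₁ cos φ₂ sin²(Δλ/2) = 0.2642 + (0.5972)(0.9889)(0.4441) = 0.52650.
Central angle c = 2·arcsin(√a) = 1.62382 rad.
So the angular separation is 93.04°.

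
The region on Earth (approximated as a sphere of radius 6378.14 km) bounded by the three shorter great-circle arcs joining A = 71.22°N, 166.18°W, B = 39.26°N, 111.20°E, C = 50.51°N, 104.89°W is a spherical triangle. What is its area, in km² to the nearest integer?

950590 km²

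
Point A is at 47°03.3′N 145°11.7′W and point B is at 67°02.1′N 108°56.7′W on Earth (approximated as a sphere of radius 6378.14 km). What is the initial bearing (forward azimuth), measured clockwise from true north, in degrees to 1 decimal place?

30.2°

Δλ = 36.250° = 0.6327 rad.
y = sin Δλ · cos φ₂ = (0.5913)(0.3902) = 0.2307
x = cos φ₁ sin φ₂ − sin φ₁ cos φ₂ cos Δλ = (0.6813)(0.9207) − (0.7320)(0.3902)(0.8064) = 0.3970
θ = atan2(y, x) = 30.16°, so the bearing is 30.2°.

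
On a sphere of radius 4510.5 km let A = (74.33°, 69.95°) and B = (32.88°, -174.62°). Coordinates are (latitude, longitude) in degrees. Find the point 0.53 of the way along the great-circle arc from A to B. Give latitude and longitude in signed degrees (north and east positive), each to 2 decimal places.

Central angle δ = 1.1315 rad. Interpolating on the sphere with fraction f = 0.53:
P = [sin((1−f)δ)·A + sin(fδ)·B] / sin δ = 0.5603·A + 0.6236·B in Cartesian coordinates,
giving P = (-0.4695, 0.0931, 0.8780), i.e. latitude 61.40°, longitude 168.79°.

61.40°, 168.79°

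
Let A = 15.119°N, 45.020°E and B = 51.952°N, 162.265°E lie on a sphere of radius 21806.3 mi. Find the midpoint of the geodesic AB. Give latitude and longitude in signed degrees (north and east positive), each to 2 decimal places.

The central angle between A and B is δ = 1.6378 rad.
With f = 0.5, the slerp weights are sin((1−f)δ)/sin δ = 0.7321 and sin(fδ)/sin δ = 0.7321.
Weighted sum of the unit vectors: (0.7321)·(0.6824,0.6829,0.2608) + (0.7321)·(-0.5870,0.1877,0.7875) = (0.0698, 0.6373, 0.7674).
Converting back: φ = atan2(z, √(x²+y²)) = 50.12°, λ = atan2(y, x) = 83.75°.

50.12°, 83.75°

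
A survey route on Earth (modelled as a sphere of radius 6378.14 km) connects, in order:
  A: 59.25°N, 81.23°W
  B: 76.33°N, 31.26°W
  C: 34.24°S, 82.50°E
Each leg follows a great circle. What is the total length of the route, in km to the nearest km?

Leg A→B: central angle 0.4208 rad, distance 2683.6 km.
Leg B→C: central angle 2.2465 rad, distance 14328.4 km.
Total: 2683.6 + 14328.4 ≈ 17012 km.

17012 km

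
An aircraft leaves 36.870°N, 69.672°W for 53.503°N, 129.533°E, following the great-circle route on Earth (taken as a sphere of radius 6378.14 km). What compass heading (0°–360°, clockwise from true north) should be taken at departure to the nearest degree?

With φ₁ = 0.6435, φ₂ = 0.9338, Δλ = -2.8064 rad, the forward-azimuth formula gives
θ = atan2( sin Δλ cos φ₂ , cos φ₁ sin φ₂ − sin φ₁ cos φ₂ cos Δλ ) = atan2(-0.1957, 0.9801) = -11.29°.
Adding 360° brings this into [0°, 360°): 349°.

349°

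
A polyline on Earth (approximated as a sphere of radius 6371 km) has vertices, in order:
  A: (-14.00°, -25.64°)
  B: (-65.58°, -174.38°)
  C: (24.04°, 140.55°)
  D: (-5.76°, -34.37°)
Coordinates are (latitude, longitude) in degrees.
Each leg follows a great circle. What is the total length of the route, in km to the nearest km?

39375 km

Leg A→B: central angle 1.6937 rad, distance 10790.8 km.
Leg B→C: central angle 1.6753 rad, distance 10673.1 km.
Leg C→D: central angle 2.8114 rad, distance 17911.2 km.
Total: 10790.8 + 10673.1 + 17911.2 ≈ 39375 km.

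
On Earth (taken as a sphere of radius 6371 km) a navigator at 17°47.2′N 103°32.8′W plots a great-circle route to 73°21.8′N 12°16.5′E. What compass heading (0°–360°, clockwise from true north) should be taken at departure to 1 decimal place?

Δλ = 115.822° = 2.0215 rad.
y = sin Δλ · cos φ₂ = (0.9002)(0.2863) = 0.2577
x = cos φ₁ sin φ₂ − sin φ₁ cos φ₂ cos Δλ = (0.9522)(0.9581) − (0.3055)(0.2863)(-0.4356) = 0.9504
θ = atan2(y, x) = 15.17°, so the bearing is 15.2°.

15.2°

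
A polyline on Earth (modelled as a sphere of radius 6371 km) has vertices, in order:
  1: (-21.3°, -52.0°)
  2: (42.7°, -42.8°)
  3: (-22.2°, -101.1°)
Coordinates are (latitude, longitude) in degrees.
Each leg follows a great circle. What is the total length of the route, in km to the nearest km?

16540 km

Leg 1→2: central angle 1.1268 rad, distance 7178.8 km.
Leg 2→3: central angle 1.4693 rad, distance 9361.0 km.
Total: 7178.8 + 9361.0 ≈ 16540 km.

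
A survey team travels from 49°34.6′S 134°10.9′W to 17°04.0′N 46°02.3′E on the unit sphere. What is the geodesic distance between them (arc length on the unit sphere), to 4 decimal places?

2.5742

In radians: φ₁ = -0.8653, φ₂ = 0.2979, Δλ = -179.780° = -3.1378 rad.
cos c = sin φ₁ sin φ₂ + cos φ₁ cos φ₂ cos Δλ = (-0.7613)(0.2935) + (0.6484)(0.9560)(-1.0000) = -0.84329,
so c = arccos(-0.84329) = 2.57418 rad.
On the unit sphere the arc length equals the central angle: 2.5742.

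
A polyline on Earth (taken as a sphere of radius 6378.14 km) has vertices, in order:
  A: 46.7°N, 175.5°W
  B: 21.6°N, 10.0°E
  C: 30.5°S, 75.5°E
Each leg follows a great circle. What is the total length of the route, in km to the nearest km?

21502 km

Leg A→B: central angle 1.9464 rad, distance 12414.3 km.
Leg B→C: central angle 1.4249 rad, distance 9088.2 km.
Total: 12414.3 + 9088.2 ≈ 21502 km.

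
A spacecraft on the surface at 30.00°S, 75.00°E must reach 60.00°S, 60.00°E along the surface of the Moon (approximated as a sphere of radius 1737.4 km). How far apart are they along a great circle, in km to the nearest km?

960 km

In radians: φ₁ = -0.5236, φ₂ = -1.0472, Δλ = -15.000° = -0.2618 rad.
Haversine: a = sin²(Δφ/2) + cos φ₁ cos φ₂ sin²(Δλ/2) = 0.0670 + (0.8660)(0.5000)(0.0170) = 0.07436.
Central angle c = 2·arcsin(√a) = 0.55239 rad.
Distance = R·c = 1737.4 × 0.5524 ≈ 960 km.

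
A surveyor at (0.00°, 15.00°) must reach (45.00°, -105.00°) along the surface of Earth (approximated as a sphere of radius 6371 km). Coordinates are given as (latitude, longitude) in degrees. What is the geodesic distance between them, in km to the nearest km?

With latitudes φ₁ = 0.000°, φ₂ = 45.000° and longitude difference Δλ = -120.000°:
Haversine: a = sin²(Δφ/2) + cos φ₁ cos φ₂ sin²(Δλ/2) = 0.1464 + (1.0000)(0.7071)(0.7500) = 0.67678.
Central angle c = 2·arcsin(√a) = 1.93216 rad.
Distance = R·c = 6371 × 1.9322 ≈ 12310 km.

12310 km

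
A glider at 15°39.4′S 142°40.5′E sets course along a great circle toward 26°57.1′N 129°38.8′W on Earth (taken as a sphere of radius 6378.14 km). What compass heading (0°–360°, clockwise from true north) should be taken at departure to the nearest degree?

63°

Δλ = 87.678° = 1.5303 rad.
y = sin Δλ · cos φ₂ = (0.9992)(0.8914) = 0.8907
x = cos φ₁ sin φ₂ − sin φ₁ cos φ₂ cos Δλ = (0.9629)(0.4532) − (-0.2699)(0.8914)(0.0405) = 0.4462
θ = atan2(y, x) = 63.39°, so the bearing is 63°.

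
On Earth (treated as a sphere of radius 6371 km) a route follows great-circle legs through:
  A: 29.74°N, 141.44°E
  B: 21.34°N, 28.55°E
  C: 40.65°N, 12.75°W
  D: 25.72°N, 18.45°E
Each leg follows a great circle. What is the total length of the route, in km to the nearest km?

Leg A→B: central angle 1.7053 rad, distance 10864.2 km.
Leg B→C: central angle 0.6951 rad, distance 4428.7 km.
Leg C→D: central angle 0.5209 rad, distance 3318.6 km.
Total: 10864.2 + 4428.7 + 3318.6 ≈ 18611 km.

18611 km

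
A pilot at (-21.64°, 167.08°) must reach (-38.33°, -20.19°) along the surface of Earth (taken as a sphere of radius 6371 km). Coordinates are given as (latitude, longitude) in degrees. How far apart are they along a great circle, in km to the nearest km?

13304 km

Let φ₁ = -0.3777 rad, φ₂ = -0.6690 rad, and Δλ = 3.0147 rad.
Haversine: a = sin²(Δφ/2) + cos φ₁ cos φ₂ sin²(Δλ/2) = 0.0211 + (0.9295)(0.7845)(0.9960) = 0.74730.
Central angle c = 2·arcsin(√a) = 2.08816 rad.
Distance = R·c = 6371 × 2.0882 ≈ 13304 km.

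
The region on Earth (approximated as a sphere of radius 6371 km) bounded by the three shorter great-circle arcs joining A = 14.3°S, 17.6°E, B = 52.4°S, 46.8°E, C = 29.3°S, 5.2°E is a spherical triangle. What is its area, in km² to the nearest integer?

Side lengths (central angles): a = 0.6671, b = 0.3295, c = 0.7787 rad; semiperimeter s = 0.8876.
By l'Huilier's theorem, tan(E/4) = √[tan(s/2) tan((s−a)/2) tan((s−b)/2) tan((s−c)/2)], giving spherical excess E = 0.1147 rad.
Area = E·R² = 0.1147 × (6371)² ≈ 4654750 km².

4654750 km²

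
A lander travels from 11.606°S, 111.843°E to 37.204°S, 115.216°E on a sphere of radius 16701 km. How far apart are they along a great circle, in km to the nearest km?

7514 km

With latitudes φ₁ = -11.606°, φ₂ = -37.204° and longitude difference Δλ = 3.373°:
cos c = sin φ₁ sin φ₂ + cos φ₁ cos φ₂ cos Δλ = (-0.2012)(-0.6047) + (0.9796)(0.7965)(0.9983) = 0.90050,
so c = arccos(0.90050) = 0.44989 rad.
Distance = R·c = 16701 × 0.4499 ≈ 7514 km.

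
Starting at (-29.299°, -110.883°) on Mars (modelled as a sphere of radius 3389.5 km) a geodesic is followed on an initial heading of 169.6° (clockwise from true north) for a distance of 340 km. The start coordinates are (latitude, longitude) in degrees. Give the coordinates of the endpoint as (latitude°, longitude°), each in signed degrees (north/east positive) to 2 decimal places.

-34.95°, -109.62°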